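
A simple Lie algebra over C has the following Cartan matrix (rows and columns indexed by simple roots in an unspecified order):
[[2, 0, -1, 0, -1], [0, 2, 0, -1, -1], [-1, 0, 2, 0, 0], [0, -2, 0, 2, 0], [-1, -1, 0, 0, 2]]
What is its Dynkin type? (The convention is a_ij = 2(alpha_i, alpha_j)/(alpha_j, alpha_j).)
The matrix has rank 5 with 2's on the diagonal. Reading the off-diagonal entries as Dynkin edges (a single edge where a_ij = a_ji = -1; a double or triple edge where a_ij * a_ji = 2 or 3), the diagram is a chain of 5 nodes with a double edge at one end; the terminal node there is the unique long simple root (C_5). One simple-root ordering that puts it in standard form is (alpha_3, alpha_1, alpha_5, alpha_2, alpha_4). So the algebra is type C_5, i.e. sp(10).

type C_5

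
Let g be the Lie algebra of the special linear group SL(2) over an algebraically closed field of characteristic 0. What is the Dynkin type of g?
This is sl(2), which has dimension 2^2 - 1 = 3 and rank 2 - 1 = 1 (a Cartan subalgebra is the diagonal traceless matrices). In the classification of classical Lie algebras, the special linear algebra sl(n+1) has type A_n; here n = 1, so the Dynkin diagram is a chain of 1 nodes with single edges (A_1). Hence the type is A_1.

A_1 (sl(2))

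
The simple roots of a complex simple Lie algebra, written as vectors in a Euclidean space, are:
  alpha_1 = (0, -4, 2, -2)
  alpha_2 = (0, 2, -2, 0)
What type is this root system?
G2

Compute the Cartan integers a_ij = 2(alpha_i, alpha_j)/(alpha_j, alpha_j); the resulting 2x2 Cartan matrix is
[[2, -3], [-1, 2]].
The roots have two lengths (squared-length ratio 3:1); the short ones are alpha_{2}. The associated Dynkin diagram is two nodes joined by a triple edge (G_2), so the type is G_2.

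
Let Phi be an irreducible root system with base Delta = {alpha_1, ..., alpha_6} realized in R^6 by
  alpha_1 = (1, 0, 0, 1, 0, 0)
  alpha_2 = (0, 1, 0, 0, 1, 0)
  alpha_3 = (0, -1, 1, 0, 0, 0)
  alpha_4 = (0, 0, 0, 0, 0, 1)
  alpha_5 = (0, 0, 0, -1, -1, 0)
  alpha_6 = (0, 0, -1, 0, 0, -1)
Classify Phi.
B6

Compute the Cartan integers a_ij = 2(alpha_i, alpha_j)/(alpha_j, alpha_j); the resulting 6x6 Cartan matrix is
[[2, 0, 0, 0, -1, 0], [0, 2, -1, 0, -1, 0], [0, -1, 2, 0, 0, -1], [0, 0, 0, 2, 0, -1], [-1, -1, 0, 0, 2, 0], [0, 0, -1, -2, 0, 2]].
The roots have two lengths (squared-length ratio 2:1); the short ones are alpha_{4}. The associated Dynkin diagram is a chain of 6 nodes with a double edge at one end; the terminal node there is the unique short simple root (B_6), so the type is B_6 (the algebra so(13)).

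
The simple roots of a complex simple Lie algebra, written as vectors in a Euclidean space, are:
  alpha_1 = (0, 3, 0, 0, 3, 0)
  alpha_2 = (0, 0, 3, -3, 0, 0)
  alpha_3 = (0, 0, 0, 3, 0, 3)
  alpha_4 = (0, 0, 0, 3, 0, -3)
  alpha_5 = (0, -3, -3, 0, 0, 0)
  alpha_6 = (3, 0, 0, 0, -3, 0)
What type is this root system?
Compute the Cartan integers a_ij = 2(alpha_i, alpha_j)/(alpha_j, alpha_j); the resulting 6x6 Cartan matrix is
[[2, 0, 0, 0, -1, -1], [0, 2, -1, -1, -1, 0], [0, -1, 2, 0, 0, 0], [0, -1, 0, 2, 0, 0], [-1, -1, 0, 0, 2, 0], [-1, 0, 0, 0, 0, 2]].
All simple roots have the same length, so the diagram is simply laced. The associated Dynkin diagram is a chain of 4 nodes with a fork of two nodes at one end (D_6), so the type is D_6 (the algebra so(12)).

D6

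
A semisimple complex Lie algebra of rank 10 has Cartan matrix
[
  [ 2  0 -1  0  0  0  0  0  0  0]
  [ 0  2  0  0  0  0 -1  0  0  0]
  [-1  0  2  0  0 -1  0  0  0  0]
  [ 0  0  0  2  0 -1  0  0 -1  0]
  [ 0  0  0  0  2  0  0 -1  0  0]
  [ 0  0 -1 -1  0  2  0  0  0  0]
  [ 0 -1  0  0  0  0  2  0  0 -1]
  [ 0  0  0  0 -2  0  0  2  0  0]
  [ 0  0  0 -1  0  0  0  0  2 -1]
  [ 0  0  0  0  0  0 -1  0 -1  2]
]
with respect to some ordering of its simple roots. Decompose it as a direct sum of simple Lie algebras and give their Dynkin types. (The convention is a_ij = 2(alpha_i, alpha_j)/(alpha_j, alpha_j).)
A_8 (sl(9)) ⊕ B_2 (so(5))

The diagram associated to this matrix has two connected components: the simple roots {alpha_1, alpha_2, alpha_3, alpha_4, alpha_6, alpha_7, alpha_9, alpha_10} form a chain of 8 nodes with single edges (A_8), and {alpha_5, alpha_8} form a chain of 2 nodes with a double edge at one end; the terminal node there is the unique short simple root (B_2). A semisimple Lie algebra decomposes uniquely as the direct sum of simple ideals, one per connected component of its Dynkin diagram, so g ≅ A_8 ⊕ B_2 (dimension 80 + 10 = 90).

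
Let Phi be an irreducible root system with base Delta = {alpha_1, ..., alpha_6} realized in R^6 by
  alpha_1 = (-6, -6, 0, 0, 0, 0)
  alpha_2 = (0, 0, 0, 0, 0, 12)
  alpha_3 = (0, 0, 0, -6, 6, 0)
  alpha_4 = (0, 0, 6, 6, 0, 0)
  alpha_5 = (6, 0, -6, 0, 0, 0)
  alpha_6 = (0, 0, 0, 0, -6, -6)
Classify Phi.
type C_6

Compute the Cartan integers a_ij = 2(alpha_i, alpha_j)/(alpha_j, alpha_j); the resulting 6x6 Cartan matrix is
[[2, 0, 0, 0, -1, 0], [0, 2, 0, 0, 0, -2], [0, 0, 2, -1, 0, -1], [0, 0, -1, 2, -1, 0], [-1, 0, 0, -1, 2, 0], [0, -1, -1, 0, 0, 2]].
The roots have two lengths (squared-length ratio 2:1); the short ones are alpha_{1,3,4,5,6}. The associated Dynkin diagram is a chain of 6 nodes with a double edge at one end; the terminal node there is the unique long simple root (C_6), so the type is C_6 (the algebra sp(12)).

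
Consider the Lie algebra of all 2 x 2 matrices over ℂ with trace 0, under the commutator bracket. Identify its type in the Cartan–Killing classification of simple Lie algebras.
A1

This is sl(2), which has dimension 2^2 - 1 = 3 and rank 2 - 1 = 1 (a Cartan subalgebra is the diagonal traceless matrices). In the classification of classical Lie algebras, the special linear algebra sl(n+1) has type A_n; here n = 1, so the Dynkin diagram is a chain of 1 nodes with single edges (A_1). Hence the type is A_1.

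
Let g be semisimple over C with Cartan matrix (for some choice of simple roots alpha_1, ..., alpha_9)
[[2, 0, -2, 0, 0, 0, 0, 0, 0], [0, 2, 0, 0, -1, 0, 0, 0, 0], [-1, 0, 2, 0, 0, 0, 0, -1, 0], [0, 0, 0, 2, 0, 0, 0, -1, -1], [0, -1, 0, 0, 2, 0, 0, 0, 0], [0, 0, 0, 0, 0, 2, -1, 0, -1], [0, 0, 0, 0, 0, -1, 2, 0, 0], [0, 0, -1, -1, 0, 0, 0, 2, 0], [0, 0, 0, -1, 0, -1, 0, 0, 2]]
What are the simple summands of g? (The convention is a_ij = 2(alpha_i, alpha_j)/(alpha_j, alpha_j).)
A_2 ⊕ C_7

The diagram associated to this matrix has two connected components: the simple roots {alpha_2, alpha_5} form a chain of 2 nodes with single edges (A_2), and {alpha_1, alpha_3, alpha_4, alpha_6, alpha_7, alpha_8, alpha_9} form a chain of 7 nodes with a double edge at one end; the terminal node there is the unique long simple root (C_7). A semisimple Lie algebra decomposes uniquely as the direct sum of simple ideals, one per connected component of its Dynkin diagram, so g ≅ A_2 ⊕ C_7 (dimension 8 + 105 = 113).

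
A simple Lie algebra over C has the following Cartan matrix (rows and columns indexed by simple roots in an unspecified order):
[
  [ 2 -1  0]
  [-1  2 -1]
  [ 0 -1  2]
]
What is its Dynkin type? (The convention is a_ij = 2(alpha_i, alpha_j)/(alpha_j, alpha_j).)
The matrix has rank 3 with 2's on the diagonal. Reading the off-diagonal entries as Dynkin edges (a single edge where a_ij = a_ji = -1; a double or triple edge where a_ij * a_ji = 2 or 3), the diagram is a chain of 3 nodes with single edges (A_3). One simple-root ordering that puts it in standard form is (alpha_3, alpha_2, alpha_1). So the algebra is type A_3, i.e. sl(4).

A3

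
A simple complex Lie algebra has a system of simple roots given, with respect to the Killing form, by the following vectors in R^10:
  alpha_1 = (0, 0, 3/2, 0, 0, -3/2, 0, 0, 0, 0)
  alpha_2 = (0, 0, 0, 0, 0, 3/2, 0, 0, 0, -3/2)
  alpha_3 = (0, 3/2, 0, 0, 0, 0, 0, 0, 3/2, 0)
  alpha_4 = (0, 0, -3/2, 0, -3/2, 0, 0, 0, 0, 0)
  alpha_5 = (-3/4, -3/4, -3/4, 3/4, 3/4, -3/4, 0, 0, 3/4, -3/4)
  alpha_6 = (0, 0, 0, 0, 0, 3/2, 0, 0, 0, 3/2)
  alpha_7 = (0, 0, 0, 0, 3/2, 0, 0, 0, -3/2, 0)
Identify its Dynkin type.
Compute the Cartan integers a_ij = 2(alpha_i, alpha_j)/(alpha_j, alpha_j); the resulting 7x7 Cartan matrix is
[[2, -1, 0, -1, 0, -1, 0], [-1, 2, 0, 0, 0, 0, 0], [0, 0, 2, 0, 0, 0, -1], [-1, 0, 0, 2, 0, 0, -1], [0, 0, 0, 0, 2, -1, 0], [-1, 0, 0, 0, -1, 2, 0], [0, 0, -1, -1, 0, 0, 2]].
All simple roots have the same length, so the diagram is simply laced. The associated Dynkin diagram is a chain of 6 nodes with one extra node attached to the third node from one end (E_7), so the type is E_7.

E7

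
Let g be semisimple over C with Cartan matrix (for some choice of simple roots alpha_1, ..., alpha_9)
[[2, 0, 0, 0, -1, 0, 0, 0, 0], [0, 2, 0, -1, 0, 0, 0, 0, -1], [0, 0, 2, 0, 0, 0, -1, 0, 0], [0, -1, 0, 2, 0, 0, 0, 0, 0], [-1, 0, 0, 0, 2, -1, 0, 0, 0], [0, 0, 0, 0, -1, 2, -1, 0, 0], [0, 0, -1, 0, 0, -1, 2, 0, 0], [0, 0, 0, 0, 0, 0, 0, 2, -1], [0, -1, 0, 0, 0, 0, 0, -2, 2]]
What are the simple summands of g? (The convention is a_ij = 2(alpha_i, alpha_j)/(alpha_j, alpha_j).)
The diagram associated to this matrix has two connected components: the simple roots {alpha_1, alpha_3, alpha_5, alpha_6, alpha_7} form a chain of 5 nodes with single edges (A_5), and {alpha_2, alpha_4, alpha_8, alpha_9} form a chain of 4 nodes with a double edge at one end; the terminal node there is the unique short simple root (B_4). A semisimple Lie algebra decomposes uniquely as the direct sum of simple ideals, one per connected component of its Dynkin diagram, so g ≅ A_5 ⊕ B_4 (dimension 35 + 36 = 71).

A_5 (sl(6)) ⊕ B_4 (so(9))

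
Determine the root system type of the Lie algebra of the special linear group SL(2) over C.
This is sl(2), which has dimension 2^2 - 1 = 3 and rank 2 - 1 = 1 (a Cartan subalgebra is the diagonal traceless matrices). In the classification of classical Lie algebras, the special linear algebra sl(n+1) has type A_n; here n = 1, so the Dynkin diagram is a chain of 1 nodes with single edges (A_1). Hence the type is A_1.

A1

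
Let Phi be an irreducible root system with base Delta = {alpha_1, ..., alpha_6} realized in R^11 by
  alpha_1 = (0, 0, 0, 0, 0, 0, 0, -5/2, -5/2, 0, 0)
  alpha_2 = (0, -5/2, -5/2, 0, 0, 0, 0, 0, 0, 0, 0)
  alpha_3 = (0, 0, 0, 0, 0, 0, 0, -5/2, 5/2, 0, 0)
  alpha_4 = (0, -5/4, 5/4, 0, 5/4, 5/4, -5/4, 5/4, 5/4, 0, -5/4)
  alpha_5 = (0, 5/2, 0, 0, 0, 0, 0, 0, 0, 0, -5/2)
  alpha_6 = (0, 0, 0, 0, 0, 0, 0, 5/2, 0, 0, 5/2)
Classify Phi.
Compute the Cartan integers a_ij = 2(alpha_i, alpha_j)/(alpha_j, alpha_j); the resulting 6x6 Cartan matrix is
[[2, 0, 0, -1, 0, -1], [0, 2, 0, 0, -1, 0], [0, 0, 2, 0, 0, -1], [-1, 0, 0, 2, 0, 0], [0, -1, 0, 0, 2, -1], [-1, 0, -1, 0, -1, 2]].
All simple roots have the same length, so the diagram is simply laced. The associated Dynkin diagram is a chain of 5 nodes with one extra node attached to the third node from one end (E_6), so the type is E_6.

type E_6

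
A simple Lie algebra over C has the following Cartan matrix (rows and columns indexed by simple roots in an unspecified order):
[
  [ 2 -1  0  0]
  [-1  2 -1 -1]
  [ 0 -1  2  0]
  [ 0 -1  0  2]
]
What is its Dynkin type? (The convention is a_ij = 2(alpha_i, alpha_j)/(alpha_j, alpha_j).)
D_4

The matrix has rank 4 with 2's on the diagonal. Reading the off-diagonal entries as Dynkin edges (a single edge where a_ij = a_ji = -1; a double or triple edge where a_ij * a_ji = 2 or 3), the diagram is a chain of 2 nodes with a fork of two nodes at one end (D_4). One simple-root ordering that puts it in standard form is (alpha_1, alpha_2, alpha_3, alpha_4). So the algebra is type D_4, i.e. so(8).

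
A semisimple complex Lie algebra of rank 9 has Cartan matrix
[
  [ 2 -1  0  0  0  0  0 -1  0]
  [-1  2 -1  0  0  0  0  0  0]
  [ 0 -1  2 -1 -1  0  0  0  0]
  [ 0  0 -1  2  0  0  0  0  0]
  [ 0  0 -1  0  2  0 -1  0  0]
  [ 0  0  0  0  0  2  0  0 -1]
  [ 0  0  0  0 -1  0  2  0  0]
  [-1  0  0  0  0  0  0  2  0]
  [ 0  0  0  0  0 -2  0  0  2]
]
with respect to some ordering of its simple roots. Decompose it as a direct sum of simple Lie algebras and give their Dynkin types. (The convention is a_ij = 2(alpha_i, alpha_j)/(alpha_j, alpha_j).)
The diagram associated to this matrix has two connected components: the simple roots {alpha_6, alpha_9} form a chain of 2 nodes with a double edge at one end; the terminal node there is the unique short simple root (B_2), and {alpha_1, alpha_2, alpha_3, alpha_4, alpha_5, alpha_7, alpha_8} form a chain of 6 nodes with one extra node attached to the third node from one end (E_7). A semisimple Lie algebra decomposes uniquely as the direct sum of simple ideals, one per connected component of its Dynkin diagram, so g ≅ B_2 ⊕ E_7 (dimension 10 + 133 = 143).

B2 ⊕ E7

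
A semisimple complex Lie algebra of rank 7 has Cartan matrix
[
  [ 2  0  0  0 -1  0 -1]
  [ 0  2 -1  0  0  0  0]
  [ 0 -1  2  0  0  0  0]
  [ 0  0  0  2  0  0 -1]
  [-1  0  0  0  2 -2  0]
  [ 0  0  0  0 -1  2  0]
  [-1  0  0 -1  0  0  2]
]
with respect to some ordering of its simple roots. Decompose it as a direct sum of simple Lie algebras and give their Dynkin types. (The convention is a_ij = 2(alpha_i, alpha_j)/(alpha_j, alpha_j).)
A_2 + B_5

The diagram associated to this matrix has two connected components: the simple roots {alpha_2, alpha_3} form a chain of 2 nodes with single edges (A_2), and {alpha_1, alpha_4, alpha_5, alpha_6, alpha_7} form a chain of 5 nodes with a double edge at one end; the terminal node there is the unique short simple root (B_5). A semisimple Lie algebra decomposes uniquely as the direct sum of simple ideals, one per connected component of its Dynkin diagram, so g ≅ A_2 ⊕ B_5 (dimension 8 + 55 = 63).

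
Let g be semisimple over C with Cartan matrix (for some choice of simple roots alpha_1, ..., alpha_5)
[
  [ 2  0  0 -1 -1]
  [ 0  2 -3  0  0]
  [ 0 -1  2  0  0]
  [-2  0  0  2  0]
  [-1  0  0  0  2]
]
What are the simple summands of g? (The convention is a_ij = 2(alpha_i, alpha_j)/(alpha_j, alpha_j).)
The diagram associated to this matrix has two connected components: the simple roots {alpha_1, alpha_4, alpha_5} form a chain of 3 nodes with a double edge at one end; the terminal node there is the unique long simple root (C_3), and {alpha_2, alpha_3} form two nodes joined by a triple edge (G_2). A semisimple Lie algebra decomposes uniquely as the direct sum of simple ideals, one per connected component of its Dynkin diagram, so g ≅ C_3 ⊕ G_2 (dimension 21 + 14 = 35).

type C_3 ⊕ type G_2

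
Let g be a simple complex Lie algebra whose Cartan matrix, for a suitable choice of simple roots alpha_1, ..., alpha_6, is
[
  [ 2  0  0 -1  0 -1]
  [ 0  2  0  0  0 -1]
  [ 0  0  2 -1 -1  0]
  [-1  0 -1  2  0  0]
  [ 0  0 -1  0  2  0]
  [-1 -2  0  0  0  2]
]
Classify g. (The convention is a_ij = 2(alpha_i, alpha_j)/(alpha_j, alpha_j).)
The matrix has rank 6 with 2's on the diagonal. Reading the off-diagonal entries as Dynkin edges (a single edge where a_ij = a_ji = -1; a double or triple edge where a_ij * a_ji = 2 or 3), the diagram is a chain of 6 nodes with a double edge at one end; the terminal node there is the unique short simple root (B_6). One simple-root ordering that puts it in standard form is (alpha_5, alpha_3, alpha_4, alpha_1, alpha_6, alpha_2). So the algebra is type B_6, i.e. so(13).

type B_6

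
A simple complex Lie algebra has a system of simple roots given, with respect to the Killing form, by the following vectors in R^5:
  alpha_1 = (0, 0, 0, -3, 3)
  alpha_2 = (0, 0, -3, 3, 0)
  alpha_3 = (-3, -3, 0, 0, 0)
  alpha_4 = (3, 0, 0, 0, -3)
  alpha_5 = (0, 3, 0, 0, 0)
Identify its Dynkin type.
B_5 (so(11))

Compute the Cartan integers a_ij = 2(alpha_i, alpha_j)/(alpha_j, alpha_j); the resulting 5x5 Cartan matrix is
[[2, -1, 0, -1, 0], [-1, 2, 0, 0, 0], [0, 0, 2, -1, -2], [-1, 0, -1, 2, 0], [0, 0, -1, 0, 2]].
The roots have two lengths (squared-length ratio 2:1); the short ones are alpha_{5}. The associated Dynkin diagram is a chain of 5 nodes with a double edge at one end; the terminal node there is the unique short simple root (B_5), so the type is B_5 (the algebra so(11)).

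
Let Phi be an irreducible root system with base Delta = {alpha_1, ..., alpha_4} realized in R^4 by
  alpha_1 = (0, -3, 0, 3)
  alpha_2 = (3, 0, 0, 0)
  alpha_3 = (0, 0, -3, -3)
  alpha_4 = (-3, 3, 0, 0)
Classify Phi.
B_4

Compute the Cartan integers a_ij = 2(alpha_i, alpha_j)/(alpha_j, alpha_j); the resulting 4x4 Cartan matrix is
[[2, 0, -1, -1], [0, 2, 0, -1], [-1, 0, 2, 0], [-1, -2, 0, 2]].
The roots have two lengths (squared-length ratio 2:1); the short ones are alpha_{2}. The associated Dynkin diagram is a chain of 4 nodes with a double edge at one end; the terminal node there is the unique short simple root (B_4), so the type is B_4 (the algebra so(9)).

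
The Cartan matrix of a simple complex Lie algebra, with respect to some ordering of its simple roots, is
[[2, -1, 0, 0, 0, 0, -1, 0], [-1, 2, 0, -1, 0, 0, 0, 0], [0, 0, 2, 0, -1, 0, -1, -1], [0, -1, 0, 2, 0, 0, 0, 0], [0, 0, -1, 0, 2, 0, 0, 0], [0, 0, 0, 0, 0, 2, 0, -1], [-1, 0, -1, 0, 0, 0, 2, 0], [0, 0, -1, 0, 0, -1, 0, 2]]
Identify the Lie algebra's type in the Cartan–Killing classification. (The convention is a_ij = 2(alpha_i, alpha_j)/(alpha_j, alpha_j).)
E8

The matrix has rank 8 with 2's on the diagonal. Reading the off-diagonal entries as Dynkin edges (a single edge where a_ij = a_ji = -1; a double or triple edge where a_ij * a_ji = 2 or 3), the diagram is a chain of 7 nodes with one extra node attached to the third node from one end (E_8). One simple-root ordering that puts it in standard form is (alpha_6, alpha_5, alpha_8, alpha_3, alpha_7, alpha_1, alpha_2, alpha_4). So the algebra is type E_8.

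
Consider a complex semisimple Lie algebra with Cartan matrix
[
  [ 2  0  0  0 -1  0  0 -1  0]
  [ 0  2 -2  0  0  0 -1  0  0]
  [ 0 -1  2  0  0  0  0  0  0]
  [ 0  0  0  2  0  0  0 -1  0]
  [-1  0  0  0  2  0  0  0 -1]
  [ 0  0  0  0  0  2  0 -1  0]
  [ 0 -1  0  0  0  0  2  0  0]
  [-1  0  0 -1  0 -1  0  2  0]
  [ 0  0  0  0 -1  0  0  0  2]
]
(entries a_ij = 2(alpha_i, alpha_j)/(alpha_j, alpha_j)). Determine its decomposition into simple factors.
The diagram associated to this matrix has two connected components: the simple roots {alpha_2, alpha_3, alpha_7} form a chain of 3 nodes with a double edge at one end; the terminal node there is the unique short simple root (B_3), and {alpha_1, alpha_4, alpha_5, alpha_6, alpha_8, alpha_9} form a chain of 4 nodes with a fork of two nodes at one end (D_6). A semisimple Lie algebra decomposes uniquely as the direct sum of simple ideals, one per connected component of its Dynkin diagram, so g ≅ B_3 ⊕ D_6 (dimension 21 + 66 = 87).

B_3 (so(7)) ⊕ D_6 (so(12))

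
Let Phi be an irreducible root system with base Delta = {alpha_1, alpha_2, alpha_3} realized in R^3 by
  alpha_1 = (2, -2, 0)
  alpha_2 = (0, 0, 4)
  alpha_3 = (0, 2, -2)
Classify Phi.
Compute the Cartan integers a_ij = 2(alpha_i, alpha_j)/(alpha_j, alpha_j); the resulting 3x3 Cartan matrix is
[[2, 0, -1], [0, 2, -2], [-1, -1, 2]].
The roots have two lengths (squared-length ratio 2:1); the short ones are alpha_{1,3}. The associated Dynkin diagram is a chain of 3 nodes with a double edge at one end; the terminal node there is the unique long simple root (C_3), so the type is C_3 (the algebra sp(6)).

type C_3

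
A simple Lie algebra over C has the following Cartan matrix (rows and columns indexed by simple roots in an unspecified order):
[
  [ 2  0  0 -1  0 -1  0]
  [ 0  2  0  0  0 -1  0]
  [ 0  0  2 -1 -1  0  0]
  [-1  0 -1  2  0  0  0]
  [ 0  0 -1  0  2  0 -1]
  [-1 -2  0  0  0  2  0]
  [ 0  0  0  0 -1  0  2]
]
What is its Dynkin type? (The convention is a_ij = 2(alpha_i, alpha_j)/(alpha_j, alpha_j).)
The matrix has rank 7 with 2's on the diagonal. Reading the off-diagonal entries as Dynkin edges (a single edge where a_ij = a_ji = -1; a double or triple edge where a_ij * a_ji = 2 or 3), the diagram is a chain of 7 nodes with a double edge at one end; the terminal node there is the unique short simple root (B_7). One simple-root ordering that puts it in standard form is (alpha_7, alpha_5, alpha_3, alpha_4, alpha_1, alpha_6, alpha_2). So the algebra is type B_7, i.e. so(15).

B_7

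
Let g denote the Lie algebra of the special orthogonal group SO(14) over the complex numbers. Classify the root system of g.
This is so(14) with 14 even, which has dimension 14(14-1)/2 = 91 and rank 14/2 = 7. In the classification of classical Lie algebras, the orthogonal algebra so(2n) in an even number of variables has type D_n; here n = 7, so the Dynkin diagram is a chain of 5 nodes with a fork of two nodes at one end (D_7). Hence the type is D_7.

D_7 (so(14))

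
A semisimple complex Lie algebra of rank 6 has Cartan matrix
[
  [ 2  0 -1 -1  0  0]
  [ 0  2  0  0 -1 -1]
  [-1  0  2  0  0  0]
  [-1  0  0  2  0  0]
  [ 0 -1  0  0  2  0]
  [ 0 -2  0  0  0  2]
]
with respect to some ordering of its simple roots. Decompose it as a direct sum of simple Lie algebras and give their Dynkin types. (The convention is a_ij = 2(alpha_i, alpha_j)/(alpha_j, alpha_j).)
The diagram associated to this matrix has two connected components: the simple roots {alpha_1, alpha_3, alpha_4} form a chain of 3 nodes with single edges (A_3), and {alpha_2, alpha_5, alpha_6} form a chain of 3 nodes with a double edge at one end; the terminal node there is the unique long simple root (C_3). A semisimple Lie algebra decomposes uniquely as the direct sum of simple ideals, one per connected component of its Dynkin diagram, so g ≅ A_3 ⊕ C_3 (dimension 15 + 21 = 36).

A_3 ⊕ C_3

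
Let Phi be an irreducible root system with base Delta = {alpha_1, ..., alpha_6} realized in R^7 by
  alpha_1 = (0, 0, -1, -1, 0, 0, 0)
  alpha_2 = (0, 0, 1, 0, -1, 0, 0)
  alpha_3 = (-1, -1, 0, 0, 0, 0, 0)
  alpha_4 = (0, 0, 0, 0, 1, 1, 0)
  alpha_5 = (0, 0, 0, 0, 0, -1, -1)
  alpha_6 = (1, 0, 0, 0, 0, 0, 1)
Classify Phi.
Compute the Cartan integers a_ij = 2(alpha_i, alpha_j)/(alpha_j, alpha_j); the resulting 6x6 Cartan matrix is
[[2, -1, 0, 0, 0, 0], [-1, 2, 0, -1, 0, 0], [0, 0, 2, 0, 0, -1], [0, -1, 0, 2, -1, 0], [0, 0, 0, -1, 2, -1], [0, 0, -1, 0, -1, 2]].
All simple roots have the same length, so the diagram is simply laced. The associated Dynkin diagram is a chain of 6 nodes with single edges (A_6), so the type is A_6 (the algebra sl(7)).

A_6 (sl(7))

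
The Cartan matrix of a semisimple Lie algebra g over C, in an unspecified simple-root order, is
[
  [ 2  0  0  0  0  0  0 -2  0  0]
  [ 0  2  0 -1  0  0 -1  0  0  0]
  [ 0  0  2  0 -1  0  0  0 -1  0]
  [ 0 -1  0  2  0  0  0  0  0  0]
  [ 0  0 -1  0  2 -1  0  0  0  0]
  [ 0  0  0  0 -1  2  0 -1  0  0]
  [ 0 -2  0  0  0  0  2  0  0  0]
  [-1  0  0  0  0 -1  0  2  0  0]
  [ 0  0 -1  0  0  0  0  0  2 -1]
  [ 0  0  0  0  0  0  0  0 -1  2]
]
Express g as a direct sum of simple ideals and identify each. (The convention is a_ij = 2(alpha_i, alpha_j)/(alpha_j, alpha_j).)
C3 + C7

The diagram associated to this matrix has two connected components: the simple roots {alpha_2, alpha_4, alpha_7} form a chain of 3 nodes with a double edge at one end; the terminal node there is the unique long simple root (C_3), and {alpha_1, alpha_3, alpha_5, alpha_6, alpha_8, alpha_9, alpha_10} form a chain of 7 nodes with a double edge at one end; the terminal node there is the unique long simple root (C_7). A semisimple Lie algebra decomposes uniquely as the direct sum of simple ideals, one per connected component of its Dynkin diagram, so g ≅ C_3 ⊕ C_7 (dimension 21 + 105 = 126).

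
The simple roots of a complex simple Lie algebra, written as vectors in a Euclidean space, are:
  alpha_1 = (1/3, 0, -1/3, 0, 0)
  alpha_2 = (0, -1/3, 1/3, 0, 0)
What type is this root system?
Compute the Cartan integers a_ij = 2(alpha_i, alpha_j)/(alpha_j, alpha_j); the resulting 2x2 Cartan matrix is
[[2, -1], [-1, 2]].
All simple roots have the same length, so the diagram is simply laced. The associated Dynkin diagram is a chain of 2 nodes with single edges (A_2), so the type is A_2 (the algebra sl(3)).

A_2 (sl(3))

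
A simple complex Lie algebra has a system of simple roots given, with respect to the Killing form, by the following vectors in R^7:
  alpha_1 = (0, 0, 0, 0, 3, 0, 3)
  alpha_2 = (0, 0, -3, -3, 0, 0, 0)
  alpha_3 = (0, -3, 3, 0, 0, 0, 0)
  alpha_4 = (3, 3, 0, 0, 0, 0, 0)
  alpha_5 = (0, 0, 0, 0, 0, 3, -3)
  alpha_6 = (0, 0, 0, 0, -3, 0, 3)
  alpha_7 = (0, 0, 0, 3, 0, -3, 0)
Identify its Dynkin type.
Compute the Cartan integers a_ij = 2(alpha_i, alpha_j)/(alpha_j, alpha_j); the resulting 7x7 Cartan matrix is
[[2, 0, 0, 0, -1, 0, 0], [0, 2, -1, 0, 0, 0, -1], [0, -1, 2, -1, 0, 0, 0], [0, 0, -1, 2, 0, 0, 0], [-1, 0, 0, 0, 2, -1, -1], [0, 0, 0, 0, -1, 2, 0], [0, -1, 0, 0, -1, 0, 2]].
All simple roots have the same length, so the diagram is simply laced. The associated Dynkin diagram is a chain of 5 nodes with a fork of two nodes at one end (D_7), so the type is D_7 (the algebra so(14)).

D_7 (so(14))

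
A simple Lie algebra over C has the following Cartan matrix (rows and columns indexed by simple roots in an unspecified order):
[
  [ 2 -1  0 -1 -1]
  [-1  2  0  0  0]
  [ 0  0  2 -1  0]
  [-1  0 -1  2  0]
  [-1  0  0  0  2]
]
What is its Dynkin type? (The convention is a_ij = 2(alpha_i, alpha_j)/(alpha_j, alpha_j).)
D_5 (so(10))

The matrix has rank 5 with 2's on the diagonal. Reading the off-diagonal entries as Dynkin edges (a single edge where a_ij = a_ji = -1; a double or triple edge where a_ij * a_ji = 2 or 3), the diagram is a chain of 3 nodes with a fork of two nodes at one end (D_5). One simple-root ordering that puts it in standard form is (alpha_3, alpha_4, alpha_1, alpha_5, alpha_2). So the algebra is type D_5, i.e. so(10).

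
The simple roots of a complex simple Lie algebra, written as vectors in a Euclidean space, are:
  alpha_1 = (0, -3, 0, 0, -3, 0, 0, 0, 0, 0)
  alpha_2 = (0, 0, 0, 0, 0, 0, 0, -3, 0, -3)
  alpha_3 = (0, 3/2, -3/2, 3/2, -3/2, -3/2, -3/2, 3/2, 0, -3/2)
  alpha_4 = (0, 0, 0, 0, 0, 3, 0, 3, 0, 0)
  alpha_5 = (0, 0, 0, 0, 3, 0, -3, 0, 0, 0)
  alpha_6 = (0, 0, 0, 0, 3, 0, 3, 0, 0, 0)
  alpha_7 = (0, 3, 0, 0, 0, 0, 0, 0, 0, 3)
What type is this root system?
E_7

Compute the Cartan integers a_ij = 2(alpha_i, alpha_j)/(alpha_j, alpha_j); the resulting 7x7 Cartan matrix is
[[2, 0, 0, 0, -1, -1, -1], [0, 2, 0, -1, 0, 0, -1], [0, 0, 2, 0, 0, -1, 0], [0, -1, 0, 2, 0, 0, 0], [-1, 0, 0, 0, 2, 0, 0], [-1, 0, -1, 0, 0, 2, 0], [-1, -1, 0, 0, 0, 0, 2]].
All simple roots have the same length, so the diagram is simply laced. The associated Dynkin diagram is a chain of 6 nodes with one extra node attached to the third node from one end (E_7), so the type is E_7.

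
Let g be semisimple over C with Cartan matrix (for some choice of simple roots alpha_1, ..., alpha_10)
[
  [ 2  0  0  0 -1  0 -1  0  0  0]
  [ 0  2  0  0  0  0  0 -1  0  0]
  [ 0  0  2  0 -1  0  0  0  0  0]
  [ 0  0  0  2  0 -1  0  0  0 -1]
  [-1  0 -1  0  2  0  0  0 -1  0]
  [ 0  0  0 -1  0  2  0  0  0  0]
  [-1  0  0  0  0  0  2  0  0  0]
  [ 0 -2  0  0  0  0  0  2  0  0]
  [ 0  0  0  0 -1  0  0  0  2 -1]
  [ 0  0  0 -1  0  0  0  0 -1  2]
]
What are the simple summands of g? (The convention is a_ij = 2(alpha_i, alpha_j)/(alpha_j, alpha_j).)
The diagram associated to this matrix has two connected components: the simple roots {alpha_2, alpha_8} form a chain of 2 nodes with a double edge at one end; the terminal node there is the unique short simple root (B_2), and {alpha_1, alpha_3, alpha_4, alpha_5, alpha_6, alpha_7, alpha_9, alpha_10} form a chain of 7 nodes with one extra node attached to the third node from one end (E_8). A semisimple Lie algebra decomposes uniquely as the direct sum of simple ideals, one per connected component of its Dynkin diagram, so g ≅ B_2 ⊕ E_8 (dimension 10 + 248 = 258).

type B_2 ⊕ type E_8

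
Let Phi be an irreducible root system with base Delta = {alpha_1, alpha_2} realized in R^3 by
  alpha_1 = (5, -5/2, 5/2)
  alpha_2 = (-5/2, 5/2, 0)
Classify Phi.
type G_2

Compute the Cartan integers a_ij = 2(alpha_i, alpha_j)/(alpha_j, alpha_j); the resulting 2x2 Cartan matrix is
[[2, -3], [-1, 2]].
The roots have two lengths (squared-length ratio 3:1); the short ones are alpha_{2}. The associated Dynkin diagram is two nodes joined by a triple edge (G_2), so the type is G_2.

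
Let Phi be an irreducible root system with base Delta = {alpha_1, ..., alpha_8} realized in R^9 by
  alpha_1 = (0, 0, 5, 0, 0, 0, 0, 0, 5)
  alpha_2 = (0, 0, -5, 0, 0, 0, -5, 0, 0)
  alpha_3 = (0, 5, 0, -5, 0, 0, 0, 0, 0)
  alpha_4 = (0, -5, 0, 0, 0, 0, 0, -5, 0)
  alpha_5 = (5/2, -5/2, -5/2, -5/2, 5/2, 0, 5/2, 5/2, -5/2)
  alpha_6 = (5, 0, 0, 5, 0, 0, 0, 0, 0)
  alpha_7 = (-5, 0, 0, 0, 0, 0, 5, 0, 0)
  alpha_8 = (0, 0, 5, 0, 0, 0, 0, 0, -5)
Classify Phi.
E8

Compute the Cartan integers a_ij = 2(alpha_i, alpha_j)/(alpha_j, alpha_j); the resulting 8x8 Cartan matrix is
[[2, -1, 0, 0, -1, 0, 0, 0], [-1, 2, 0, 0, 0, 0, -1, -1], [0, 0, 2, -1, 0, -1, 0, 0], [0, 0, -1, 2, 0, 0, 0, 0], [-1, 0, 0, 0, 2, 0, 0, 0], [0, 0, -1, 0, 0, 2, -1, 0], [0, -1, 0, 0, 0, -1, 2, 0], [0, -1, 0, 0, 0, 0, 0, 2]].
All simple roots have the same length, so the diagram is simply laced. The associated Dynkin diagram is a chain of 7 nodes with one extra node attached to the third node from one end (E_8), so the type is E_8.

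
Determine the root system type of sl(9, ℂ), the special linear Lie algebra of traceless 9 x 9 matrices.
This is sl(9), which has dimension 9^2 - 1 = 80 and rank 9 - 1 = 8 (a Cartan subalgebra is the diagonal traceless matrices). In the classification of classical Lie algebras, the special linear algebra sl(n+1) has type A_n; here n = 8, so the Dynkin diagram is a chain of 8 nodes with single edges (A_8). Hence the type is A_8.

type A_8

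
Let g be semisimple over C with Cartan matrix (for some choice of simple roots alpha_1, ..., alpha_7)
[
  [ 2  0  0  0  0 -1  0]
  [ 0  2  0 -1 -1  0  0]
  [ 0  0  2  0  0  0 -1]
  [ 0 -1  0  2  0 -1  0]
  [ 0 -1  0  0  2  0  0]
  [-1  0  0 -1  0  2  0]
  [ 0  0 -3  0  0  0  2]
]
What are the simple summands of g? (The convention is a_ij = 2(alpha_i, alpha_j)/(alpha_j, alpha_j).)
The diagram associated to this matrix has two connected components: the simple roots {alpha_1, alpha_2, alpha_4, alpha_5, alpha_6} form a chain of 5 nodes with single edges (A_5), and {alpha_3, alpha_7} form two nodes joined by a triple edge (G_2). A semisimple Lie algebra decomposes uniquely as the direct sum of simple ideals, one per connected component of its Dynkin diagram, so g ≅ A_5 ⊕ G_2 (dimension 35 + 14 = 49).

A5 ⊕ G2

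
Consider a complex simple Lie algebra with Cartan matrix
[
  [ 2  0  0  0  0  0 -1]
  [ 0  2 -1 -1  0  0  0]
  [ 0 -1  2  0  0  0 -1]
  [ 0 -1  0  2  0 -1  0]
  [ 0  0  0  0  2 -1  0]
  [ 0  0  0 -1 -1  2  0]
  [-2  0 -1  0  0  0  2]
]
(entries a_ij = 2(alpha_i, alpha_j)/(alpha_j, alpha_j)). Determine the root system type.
B7

The matrix has rank 7 with 2's on the diagonal. Reading the off-diagonal entries as Dynkin edges (a single edge where a_ij = a_ji = -1; a double or triple edge where a_ij * a_ji = 2 or 3), the diagram is a chain of 7 nodes with a double edge at one end; the terminal node there is the unique short simple root (B_7). One simple-root ordering that puts it in standard form is (alpha_5, alpha_6, alpha_4, alpha_2, alpha_3, alpha_7, alpha_1). So the algebra is type B_7, i.e. so(15).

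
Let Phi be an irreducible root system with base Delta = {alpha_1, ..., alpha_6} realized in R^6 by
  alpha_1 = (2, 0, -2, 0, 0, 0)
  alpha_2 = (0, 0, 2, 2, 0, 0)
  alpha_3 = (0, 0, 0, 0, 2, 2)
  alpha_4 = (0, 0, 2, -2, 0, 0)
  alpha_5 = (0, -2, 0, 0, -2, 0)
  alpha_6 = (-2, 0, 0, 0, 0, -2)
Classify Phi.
D6

Compute the Cartan integers a_ij = 2(alpha_i, alpha_j)/(alpha_j, alpha_j); the resulting 6x6 Cartan matrix is
[[2, -1, 0, -1, 0, -1], [-1, 2, 0, 0, 0, 0], [0, 0, 2, 0, -1, -1], [-1, 0, 0, 2, 0, 0], [0, 0, -1, 0, 2, 0], [-1, 0, -1, 0, 0, 2]].
All simple roots have the same length, so the diagram is simply laced. The associated Dynkin diagram is a chain of 4 nodes with a fork of two nodes at one end (D_6), so the type is D_6 (the algebra so(12)).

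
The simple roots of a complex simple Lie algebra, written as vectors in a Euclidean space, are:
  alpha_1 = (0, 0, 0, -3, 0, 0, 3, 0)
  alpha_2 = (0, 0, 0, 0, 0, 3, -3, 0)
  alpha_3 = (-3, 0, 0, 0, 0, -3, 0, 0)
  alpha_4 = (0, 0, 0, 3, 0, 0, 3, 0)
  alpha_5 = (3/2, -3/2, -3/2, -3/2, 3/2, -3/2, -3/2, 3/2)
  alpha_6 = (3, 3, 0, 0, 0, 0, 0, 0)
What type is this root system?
Compute the Cartan integers a_ij = 2(alpha_i, alpha_j)/(alpha_j, alpha_j); the resulting 6x6 Cartan matrix is
[[2, -1, 0, 0, 0, 0], [-1, 2, -1, -1, 0, 0], [0, -1, 2, 0, 0, -1], [0, -1, 0, 2, -1, 0], [0, 0, 0, -1, 2, 0], [0, 0, -1, 0, 0, 2]].
All simple roots have the same length, so the diagram is simply laced. The associated Dynkin diagram is a chain of 5 nodes with one extra node attached to the third node from one end (E_6), so the type is E_6.

type E_6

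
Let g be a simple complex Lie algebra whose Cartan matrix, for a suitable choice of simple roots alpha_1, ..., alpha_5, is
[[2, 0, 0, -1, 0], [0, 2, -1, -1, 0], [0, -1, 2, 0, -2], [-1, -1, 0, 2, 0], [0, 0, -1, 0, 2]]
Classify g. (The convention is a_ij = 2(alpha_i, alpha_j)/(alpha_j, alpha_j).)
B_5 (so(11))

The matrix has rank 5 with 2's on the diagonal. Reading the off-diagonal entries as Dynkin edges (a single edge where a_ij = a_ji = -1; a double or triple edge where a_ij * a_ji = 2 or 3), the diagram is a chain of 5 nodes with a double edge at one end; the terminal node there is the unique short simple root (B_5). One simple-root ordering that puts it in standard form is (alpha_1, alpha_4, alpha_2, alpha_3, alpha_5). So the algebra is type B_5, i.e. so(11).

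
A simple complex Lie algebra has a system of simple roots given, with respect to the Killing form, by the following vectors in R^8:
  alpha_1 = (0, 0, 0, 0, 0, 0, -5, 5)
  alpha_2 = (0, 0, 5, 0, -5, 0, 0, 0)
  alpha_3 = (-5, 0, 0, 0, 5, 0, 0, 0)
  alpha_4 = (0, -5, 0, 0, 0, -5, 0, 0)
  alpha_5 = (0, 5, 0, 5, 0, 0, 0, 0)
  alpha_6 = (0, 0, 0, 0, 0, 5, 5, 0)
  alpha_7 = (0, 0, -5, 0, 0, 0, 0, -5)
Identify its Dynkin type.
type A_7

Compute the Cartan integers a_ij = 2(alpha_i, alpha_j)/(alpha_j, alpha_j); the resulting 7x7 Cartan matrix is
[[2, 0, 0, 0, 0, -1, -1], [0, 2, -1, 0, 0, 0, -1], [0, -1, 2, 0, 0, 0, 0], [0, 0, 0, 2, -1, -1, 0], [0, 0, 0, -1, 2, 0, 0], [-1, 0, 0, -1, 0, 2, 0], [-1, -1, 0, 0, 0, 0, 2]].
All simple roots have the same length, so the diagram is simply laced. The associated Dynkin diagram is a chain of 7 nodes with single edges (A_7), so the type is A_7 (the algebra sl(8)).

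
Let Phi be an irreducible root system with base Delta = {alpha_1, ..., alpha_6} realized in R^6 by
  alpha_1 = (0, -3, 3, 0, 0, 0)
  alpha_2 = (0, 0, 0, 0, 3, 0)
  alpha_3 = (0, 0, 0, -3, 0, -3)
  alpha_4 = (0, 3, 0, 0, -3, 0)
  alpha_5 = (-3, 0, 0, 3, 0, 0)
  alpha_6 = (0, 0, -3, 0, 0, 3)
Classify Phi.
type B_6

Compute the Cartan integers a_ij = 2(alpha_i, alpha_j)/(alpha_j, alpha_j); the resulting 6x6 Cartan matrix is
[[2, 0, 0, -1, 0, -1], [0, 2, 0, -1, 0, 0], [0, 0, 2, 0, -1, -1], [-1, -2, 0, 2, 0, 0], [0, 0, -1, 0, 2, 0], [-1, 0, -1, 0, 0, 2]].
The roots have two lengths (squared-length ratio 2:1); the short ones are alpha_{2}. The associated Dynkin diagram is a chain of 6 nodes with a double edge at one end; the terminal node there is the unique short simple root (B_6), so the type is B_6 (the algebra so(13)).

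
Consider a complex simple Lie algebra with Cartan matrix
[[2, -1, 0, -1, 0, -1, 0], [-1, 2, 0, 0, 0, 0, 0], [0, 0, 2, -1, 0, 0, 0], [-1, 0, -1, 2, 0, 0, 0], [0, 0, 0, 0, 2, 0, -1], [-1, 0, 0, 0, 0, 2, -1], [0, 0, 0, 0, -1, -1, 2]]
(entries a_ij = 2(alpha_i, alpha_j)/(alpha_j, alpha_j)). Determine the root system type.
E7

The matrix has rank 7 with 2's on the diagonal. Reading the off-diagonal entries as Dynkin edges (a single edge where a_ij = a_ji = -1; a double or triple edge where a_ij * a_ji = 2 or 3), the diagram is a chain of 6 nodes with one extra node attached to the third node from one end (E_7). One simple-root ordering that puts it in standard form is (alpha_3, alpha_2, alpha_4, alpha_1, alpha_6, alpha_7, alpha_5). So the algebra is type E_7.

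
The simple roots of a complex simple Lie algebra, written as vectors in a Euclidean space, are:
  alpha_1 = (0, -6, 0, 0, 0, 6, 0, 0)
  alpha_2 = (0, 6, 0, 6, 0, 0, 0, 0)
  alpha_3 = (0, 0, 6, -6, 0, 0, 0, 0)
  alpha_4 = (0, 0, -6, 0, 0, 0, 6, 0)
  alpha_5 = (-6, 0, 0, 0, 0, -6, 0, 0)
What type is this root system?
A_5

Compute the Cartan integers a_ij = 2(alpha_i, alpha_j)/(alpha_j, alpha_j); the resulting 5x5 Cartan matrix is
[[2, -1, 0, 0, -1], [-1, 2, -1, 0, 0], [0, -1, 2, -1, 0], [0, 0, -1, 2, 0], [-1, 0, 0, 0, 2]].
All simple roots have the same length, so the diagram is simply laced. The associated Dynkin diagram is a chain of 5 nodes with single edges (A_5), so the type is A_5 (the algebra sl(6)).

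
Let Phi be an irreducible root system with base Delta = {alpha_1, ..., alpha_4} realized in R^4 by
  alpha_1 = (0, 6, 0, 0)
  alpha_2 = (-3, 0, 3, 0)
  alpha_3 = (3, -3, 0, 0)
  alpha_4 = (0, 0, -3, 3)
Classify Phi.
type C_4

Compute the Cartan integers a_ij = 2(alpha_i, alpha_j)/(alpha_j, alpha_j); the resulting 4x4 Cartan matrix is
[[2, 0, -2, 0], [0, 2, -1, -1], [-1, -1, 2, 0], [0, -1, 0, 2]].
The roots have two lengths (squared-length ratio 2:1); the short ones are alpha_{2,3,4}. The associated Dynkin diagram is a chain of 4 nodes with a double edge at one end; the terminal node there is the unique long simple root (C_4), so the type is C_4 (the algebra sp(8)).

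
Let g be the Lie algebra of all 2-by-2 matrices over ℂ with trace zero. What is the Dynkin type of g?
This is sl(2), which has dimension 2^2 - 1 = 3 and rank 2 - 1 = 1 (a Cartan subalgebra is the diagonal traceless matrices). In the classification of classical Lie algebras, the special linear algebra sl(n+1) has type A_n; here n = 1, so the Dynkin diagram is a chain of 1 nodes with single edges (A_1). Hence the type is A_1.

A_1 (sl(2))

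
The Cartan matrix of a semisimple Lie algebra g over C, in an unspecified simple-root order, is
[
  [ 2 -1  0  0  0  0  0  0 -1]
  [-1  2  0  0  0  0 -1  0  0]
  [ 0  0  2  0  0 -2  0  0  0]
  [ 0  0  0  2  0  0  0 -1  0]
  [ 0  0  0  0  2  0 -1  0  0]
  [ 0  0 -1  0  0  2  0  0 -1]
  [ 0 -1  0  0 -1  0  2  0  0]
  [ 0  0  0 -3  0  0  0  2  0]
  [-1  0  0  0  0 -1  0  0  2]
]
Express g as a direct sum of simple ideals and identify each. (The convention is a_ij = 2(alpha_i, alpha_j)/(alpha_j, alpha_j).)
type C_7 + type G_2

The diagram associated to this matrix has two connected components: the simple roots {alpha_1, alpha_2, alpha_3, alpha_5, alpha_6, alpha_7, alpha_9} form a chain of 7 nodes with a double edge at one end; the terminal node there is the unique long simple root (C_7), and {alpha_4, alpha_8} form two nodes joined by a triple edge (G_2). A semisimple Lie algebra decomposes uniquely as the direct sum of simple ideals, one per connected component of its Dynkin diagram, so g ≅ C_7 ⊕ G_2 (dimension 105 + 14 = 119).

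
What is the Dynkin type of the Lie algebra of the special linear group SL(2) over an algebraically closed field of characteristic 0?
A_1

This is sl(2), which has dimension 2^2 - 1 = 3 and rank 2 - 1 = 1 (a Cartan subalgebra is the diagonal traceless matrices). In the classification of classical Lie algebras, the special linear algebra sl(n+1) has type A_n; here n = 1, so the Dynkin diagram is a chain of 1 nodes with single edges (A_1). Hence the type is A_1.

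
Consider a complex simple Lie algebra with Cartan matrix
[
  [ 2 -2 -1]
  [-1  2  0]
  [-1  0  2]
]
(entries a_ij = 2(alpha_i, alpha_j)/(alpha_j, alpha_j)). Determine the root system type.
The matrix has rank 3 with 2's on the diagonal. Reading the off-diagonal entries as Dynkin edges (a single edge where a_ij = a_ji = -1; a double or triple edge where a_ij * a_ji = 2 or 3), the diagram is a chain of 3 nodes with a double edge at one end; the terminal node there is the unique short simple root (B_3). One simple-root ordering that puts it in standard form is (alpha_3, alpha_1, alpha_2). So the algebra is type B_3, i.e. so(7).

B_3 (so(7))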